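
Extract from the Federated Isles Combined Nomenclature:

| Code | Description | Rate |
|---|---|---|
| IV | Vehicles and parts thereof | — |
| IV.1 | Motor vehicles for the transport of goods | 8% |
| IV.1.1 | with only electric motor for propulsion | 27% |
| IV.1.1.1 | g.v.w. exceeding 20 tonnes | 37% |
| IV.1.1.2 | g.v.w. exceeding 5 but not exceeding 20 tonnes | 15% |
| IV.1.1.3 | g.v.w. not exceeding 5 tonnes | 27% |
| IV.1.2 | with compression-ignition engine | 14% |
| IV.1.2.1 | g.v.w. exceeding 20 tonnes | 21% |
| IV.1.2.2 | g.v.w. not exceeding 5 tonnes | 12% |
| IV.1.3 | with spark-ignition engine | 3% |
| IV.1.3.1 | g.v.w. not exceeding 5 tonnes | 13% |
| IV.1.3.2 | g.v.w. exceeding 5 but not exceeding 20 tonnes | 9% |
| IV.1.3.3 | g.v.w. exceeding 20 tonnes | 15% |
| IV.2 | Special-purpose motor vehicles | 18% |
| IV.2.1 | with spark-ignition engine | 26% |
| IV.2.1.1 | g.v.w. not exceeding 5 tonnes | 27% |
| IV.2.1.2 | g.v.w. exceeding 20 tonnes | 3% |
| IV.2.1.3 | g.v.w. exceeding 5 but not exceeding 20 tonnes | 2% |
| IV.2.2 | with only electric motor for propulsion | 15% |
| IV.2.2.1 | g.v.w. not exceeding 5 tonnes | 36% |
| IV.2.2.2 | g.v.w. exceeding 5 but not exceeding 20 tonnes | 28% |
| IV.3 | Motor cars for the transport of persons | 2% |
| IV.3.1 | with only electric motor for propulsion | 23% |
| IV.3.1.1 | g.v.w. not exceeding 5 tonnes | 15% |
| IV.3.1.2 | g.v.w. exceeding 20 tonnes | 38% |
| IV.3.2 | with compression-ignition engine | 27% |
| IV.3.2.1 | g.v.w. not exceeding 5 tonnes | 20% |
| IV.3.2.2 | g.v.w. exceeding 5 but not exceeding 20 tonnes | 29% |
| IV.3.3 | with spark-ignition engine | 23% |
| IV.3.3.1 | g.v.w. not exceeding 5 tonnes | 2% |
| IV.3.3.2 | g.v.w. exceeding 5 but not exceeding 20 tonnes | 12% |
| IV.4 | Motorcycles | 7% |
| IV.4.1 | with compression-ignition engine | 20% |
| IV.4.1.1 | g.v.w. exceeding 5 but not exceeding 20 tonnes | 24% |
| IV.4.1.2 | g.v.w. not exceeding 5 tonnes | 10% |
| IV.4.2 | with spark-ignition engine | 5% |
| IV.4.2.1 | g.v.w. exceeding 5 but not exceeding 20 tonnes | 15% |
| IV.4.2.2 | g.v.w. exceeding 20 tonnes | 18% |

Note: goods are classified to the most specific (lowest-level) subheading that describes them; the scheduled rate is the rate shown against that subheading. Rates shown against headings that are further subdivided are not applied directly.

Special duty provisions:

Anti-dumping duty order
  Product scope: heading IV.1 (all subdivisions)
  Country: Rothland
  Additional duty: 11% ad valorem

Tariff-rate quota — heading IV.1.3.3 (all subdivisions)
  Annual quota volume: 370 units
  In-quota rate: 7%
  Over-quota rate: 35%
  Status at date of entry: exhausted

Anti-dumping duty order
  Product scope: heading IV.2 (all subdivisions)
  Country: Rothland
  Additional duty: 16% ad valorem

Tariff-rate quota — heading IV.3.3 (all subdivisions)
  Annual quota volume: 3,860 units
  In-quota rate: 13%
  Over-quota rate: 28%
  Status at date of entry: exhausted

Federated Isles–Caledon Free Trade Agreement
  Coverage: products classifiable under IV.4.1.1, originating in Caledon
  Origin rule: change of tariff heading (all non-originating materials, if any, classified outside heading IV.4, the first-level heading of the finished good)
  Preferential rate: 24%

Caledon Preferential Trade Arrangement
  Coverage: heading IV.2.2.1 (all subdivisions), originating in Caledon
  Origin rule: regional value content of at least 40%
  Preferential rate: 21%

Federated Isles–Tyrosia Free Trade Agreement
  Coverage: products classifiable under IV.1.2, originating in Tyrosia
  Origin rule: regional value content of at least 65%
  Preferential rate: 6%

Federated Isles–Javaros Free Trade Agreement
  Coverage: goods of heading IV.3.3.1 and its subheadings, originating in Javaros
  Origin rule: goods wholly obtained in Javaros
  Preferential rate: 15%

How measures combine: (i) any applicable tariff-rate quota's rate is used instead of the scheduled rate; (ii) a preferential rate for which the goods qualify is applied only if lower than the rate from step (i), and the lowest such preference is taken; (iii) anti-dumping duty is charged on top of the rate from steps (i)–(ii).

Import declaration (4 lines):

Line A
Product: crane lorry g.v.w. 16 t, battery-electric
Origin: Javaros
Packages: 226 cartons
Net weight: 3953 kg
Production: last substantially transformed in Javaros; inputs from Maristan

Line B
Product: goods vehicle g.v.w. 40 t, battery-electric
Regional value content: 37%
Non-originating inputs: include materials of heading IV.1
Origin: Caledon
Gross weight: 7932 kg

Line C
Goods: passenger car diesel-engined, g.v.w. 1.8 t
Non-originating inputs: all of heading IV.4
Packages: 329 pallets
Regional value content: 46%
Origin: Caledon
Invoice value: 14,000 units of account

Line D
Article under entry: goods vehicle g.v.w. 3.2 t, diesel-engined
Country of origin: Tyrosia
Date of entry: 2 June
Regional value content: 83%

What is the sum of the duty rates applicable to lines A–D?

Line A: crane lorry → IV.2; battery-electric → IV.2.2; g.v.w. 16 t → IV.2.2.2. Scheduled 28%. Javaros agreement on IV.3.3.1: IV.2.2.2 not covered. → 28%.
Line B: goods vehicle → IV.1; battery-electric → IV.1.1; g.v.w. 40 t → IV.1.1.1. Scheduled 37%. Caledon agreement on IV.4.1.1: IV.1.1.1 not covered; Caledon agreement on IV.2.2.1: IV.1.1.1 not covered. → 37%.
Line C: passenger car → IV.3; diesel-engined → IV.3.2; g.v.w. 1.8 t → IV.3.2.1. Scheduled 20%. Caledon agreement on IV.4.1.1: IV.3.2.1 not covered; Caledon agreement on IV.2.2.1: IV.3.2.1 not covered. → 20%.
Line D: goods vehicle → IV.1; diesel-engined → IV.1.2; g.v.w. 3.2 t → IV.1.2.2. Scheduled 12%. Tyrosia agreement on IV.1.2: RVC ≥ 65% → 6% available; preferential 6%. → 6%.
Sum: 28% + 37% + 20% + 6% = 91%.

91%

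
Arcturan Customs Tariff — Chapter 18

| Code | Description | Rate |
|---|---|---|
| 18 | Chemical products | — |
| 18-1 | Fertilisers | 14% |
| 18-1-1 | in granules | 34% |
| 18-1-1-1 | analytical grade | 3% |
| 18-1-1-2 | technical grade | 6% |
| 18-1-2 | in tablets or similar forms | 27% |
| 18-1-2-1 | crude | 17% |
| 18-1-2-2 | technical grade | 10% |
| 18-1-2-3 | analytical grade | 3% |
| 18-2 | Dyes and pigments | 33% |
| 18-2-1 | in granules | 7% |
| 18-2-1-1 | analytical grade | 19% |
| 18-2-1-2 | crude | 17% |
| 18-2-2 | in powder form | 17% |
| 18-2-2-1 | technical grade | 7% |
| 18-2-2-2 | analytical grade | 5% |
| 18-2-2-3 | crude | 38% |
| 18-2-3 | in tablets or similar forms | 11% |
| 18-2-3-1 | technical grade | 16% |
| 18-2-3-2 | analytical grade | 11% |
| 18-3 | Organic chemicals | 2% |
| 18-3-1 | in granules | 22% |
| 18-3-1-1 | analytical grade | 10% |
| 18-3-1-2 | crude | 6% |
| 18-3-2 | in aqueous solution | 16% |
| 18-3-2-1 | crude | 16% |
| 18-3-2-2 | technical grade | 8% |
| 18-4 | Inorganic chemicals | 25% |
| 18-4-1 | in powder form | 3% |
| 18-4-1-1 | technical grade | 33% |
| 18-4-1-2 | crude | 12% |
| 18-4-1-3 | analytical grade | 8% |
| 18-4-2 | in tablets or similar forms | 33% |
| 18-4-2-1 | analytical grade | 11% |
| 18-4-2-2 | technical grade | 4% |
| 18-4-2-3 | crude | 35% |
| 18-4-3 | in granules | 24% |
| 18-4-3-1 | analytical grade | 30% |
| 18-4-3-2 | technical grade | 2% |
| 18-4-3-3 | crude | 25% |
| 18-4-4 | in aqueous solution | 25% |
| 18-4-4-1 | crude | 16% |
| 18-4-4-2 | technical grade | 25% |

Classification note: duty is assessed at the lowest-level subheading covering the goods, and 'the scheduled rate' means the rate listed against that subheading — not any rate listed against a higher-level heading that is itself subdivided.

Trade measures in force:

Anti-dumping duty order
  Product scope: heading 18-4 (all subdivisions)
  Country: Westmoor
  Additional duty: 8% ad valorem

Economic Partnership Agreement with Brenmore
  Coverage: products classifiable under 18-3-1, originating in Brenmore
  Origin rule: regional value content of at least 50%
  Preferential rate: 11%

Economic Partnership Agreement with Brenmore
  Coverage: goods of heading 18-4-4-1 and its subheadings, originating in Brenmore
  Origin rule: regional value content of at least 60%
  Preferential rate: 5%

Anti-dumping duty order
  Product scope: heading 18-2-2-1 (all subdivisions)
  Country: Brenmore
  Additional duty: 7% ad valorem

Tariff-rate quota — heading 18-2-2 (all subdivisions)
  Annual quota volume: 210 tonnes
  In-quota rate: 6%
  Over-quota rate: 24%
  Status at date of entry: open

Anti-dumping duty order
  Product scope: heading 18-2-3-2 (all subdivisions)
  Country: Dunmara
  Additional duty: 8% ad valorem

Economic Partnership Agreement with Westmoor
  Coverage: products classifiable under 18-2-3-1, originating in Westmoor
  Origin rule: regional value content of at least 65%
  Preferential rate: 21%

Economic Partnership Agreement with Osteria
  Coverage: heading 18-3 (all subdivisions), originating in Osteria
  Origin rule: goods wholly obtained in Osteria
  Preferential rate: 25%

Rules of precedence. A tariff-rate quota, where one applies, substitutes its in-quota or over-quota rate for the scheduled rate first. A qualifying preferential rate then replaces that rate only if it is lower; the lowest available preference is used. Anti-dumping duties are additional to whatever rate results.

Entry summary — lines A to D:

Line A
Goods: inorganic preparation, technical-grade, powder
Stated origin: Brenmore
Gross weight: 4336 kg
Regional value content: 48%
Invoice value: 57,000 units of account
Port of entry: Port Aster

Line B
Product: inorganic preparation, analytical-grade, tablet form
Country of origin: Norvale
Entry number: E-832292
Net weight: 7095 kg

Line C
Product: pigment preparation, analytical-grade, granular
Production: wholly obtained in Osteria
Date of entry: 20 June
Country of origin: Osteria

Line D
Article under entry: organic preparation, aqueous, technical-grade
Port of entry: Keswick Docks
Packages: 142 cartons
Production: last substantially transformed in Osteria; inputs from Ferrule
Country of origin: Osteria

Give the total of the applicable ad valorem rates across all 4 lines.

Line A: inorganic → 18-4; powder → 18-4-1; technical-grade → 18-4-1-1. Scheduled 33%. Brenmore agreement on 18-3-1: 18-4-1-1 not covered; Brenmore agreement on 18-4-4-1: 18-4-1-1 not covered. → 33%.
Line B: inorganic → 18-4; tablet form → 18-4-2; analytical-grade → 18-4-2-1. Scheduled 11%. No special measure applies. → 11%.
Line C: pigment → 18-2; granular → 18-2-1; analytical-grade → 18-2-1-1. Scheduled 19%. Osteria agreement on 18-3: 18-2-1-1 not covered. → 19%.
Line D: organic → 18-3; aqueous → 18-3-2; technical-grade → 18-3-2-2. Scheduled 8%. Osteria agreement on 18-3: not wholly obtained. → 8%.
Sum: 33% + 11% + 19% + 8% = 71%.

71%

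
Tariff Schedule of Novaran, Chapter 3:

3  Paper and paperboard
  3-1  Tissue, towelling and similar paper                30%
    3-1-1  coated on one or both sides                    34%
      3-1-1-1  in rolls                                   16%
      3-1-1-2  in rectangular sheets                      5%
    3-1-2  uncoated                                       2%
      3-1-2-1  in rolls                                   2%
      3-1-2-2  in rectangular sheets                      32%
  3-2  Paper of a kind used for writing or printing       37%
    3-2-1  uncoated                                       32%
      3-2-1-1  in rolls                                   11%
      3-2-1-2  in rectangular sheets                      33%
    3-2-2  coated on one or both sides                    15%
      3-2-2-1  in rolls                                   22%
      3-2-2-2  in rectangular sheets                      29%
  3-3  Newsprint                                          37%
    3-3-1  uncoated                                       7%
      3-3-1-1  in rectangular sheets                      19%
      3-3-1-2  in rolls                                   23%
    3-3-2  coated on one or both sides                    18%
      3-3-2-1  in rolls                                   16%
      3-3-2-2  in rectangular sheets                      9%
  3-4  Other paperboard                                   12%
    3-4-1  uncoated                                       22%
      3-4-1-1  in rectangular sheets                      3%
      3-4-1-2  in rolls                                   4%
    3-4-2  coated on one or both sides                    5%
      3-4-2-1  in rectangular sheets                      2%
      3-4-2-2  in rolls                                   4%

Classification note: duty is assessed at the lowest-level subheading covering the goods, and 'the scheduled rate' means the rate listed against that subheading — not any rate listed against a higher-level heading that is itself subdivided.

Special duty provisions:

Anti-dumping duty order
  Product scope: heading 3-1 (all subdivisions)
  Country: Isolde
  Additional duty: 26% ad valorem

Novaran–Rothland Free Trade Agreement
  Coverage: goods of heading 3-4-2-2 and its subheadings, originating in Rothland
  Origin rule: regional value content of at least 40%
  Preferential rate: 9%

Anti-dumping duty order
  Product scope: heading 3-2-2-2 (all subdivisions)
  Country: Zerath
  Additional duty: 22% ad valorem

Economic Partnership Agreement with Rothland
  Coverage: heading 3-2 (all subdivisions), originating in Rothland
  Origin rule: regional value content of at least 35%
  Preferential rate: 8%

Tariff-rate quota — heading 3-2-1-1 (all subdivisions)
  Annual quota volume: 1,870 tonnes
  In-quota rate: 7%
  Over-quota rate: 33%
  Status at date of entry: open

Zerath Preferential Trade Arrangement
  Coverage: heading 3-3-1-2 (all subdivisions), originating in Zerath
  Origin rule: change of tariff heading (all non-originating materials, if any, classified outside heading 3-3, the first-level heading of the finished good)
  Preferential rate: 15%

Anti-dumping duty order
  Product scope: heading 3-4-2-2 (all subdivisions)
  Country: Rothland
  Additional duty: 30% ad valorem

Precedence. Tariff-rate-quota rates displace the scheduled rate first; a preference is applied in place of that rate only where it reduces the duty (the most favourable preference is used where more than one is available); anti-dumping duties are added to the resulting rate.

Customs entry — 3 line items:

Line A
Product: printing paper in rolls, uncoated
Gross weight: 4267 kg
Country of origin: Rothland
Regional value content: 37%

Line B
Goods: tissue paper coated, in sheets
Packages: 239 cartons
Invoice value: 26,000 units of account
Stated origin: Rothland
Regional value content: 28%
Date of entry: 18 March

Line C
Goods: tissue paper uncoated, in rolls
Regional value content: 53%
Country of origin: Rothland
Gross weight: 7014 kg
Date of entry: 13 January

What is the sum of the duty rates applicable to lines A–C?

Line A: printing paper → 3-2; uncoated → 3-2-1; in rolls → 3-2-1-1. Scheduled 11%. quota on 3-2-1-1 open → in-quota 7%; Rothland agreement on 3-4-2-2: 3-2-1-1 not covered; Rothland agreement on 3-2: RVC ≥ 35% → 8% available; preference 8% not lower than 7% → no reduction. → 7%.
Line B: tissue paper → 3-1; coated → 3-1-1; in sheets → 3-1-1-2. Scheduled 5%. Rothland agreement on 3-4-2-2: 3-1-1-2 not covered; Rothland agreement on 3-2: 3-1-1-2 not covered. → 5%.
Line C: tissue paper → 3-1; uncoated → 3-1-2; in rolls → 3-1-2-1. Scheduled 2%. Rothland agreement on 3-4-2-2: 3-1-2-1 not covered; Rothland agreement on 3-2: 3-1-2-1 not covered. → 2%.
Sum: 7% + 5% + 2% = 14%.

14%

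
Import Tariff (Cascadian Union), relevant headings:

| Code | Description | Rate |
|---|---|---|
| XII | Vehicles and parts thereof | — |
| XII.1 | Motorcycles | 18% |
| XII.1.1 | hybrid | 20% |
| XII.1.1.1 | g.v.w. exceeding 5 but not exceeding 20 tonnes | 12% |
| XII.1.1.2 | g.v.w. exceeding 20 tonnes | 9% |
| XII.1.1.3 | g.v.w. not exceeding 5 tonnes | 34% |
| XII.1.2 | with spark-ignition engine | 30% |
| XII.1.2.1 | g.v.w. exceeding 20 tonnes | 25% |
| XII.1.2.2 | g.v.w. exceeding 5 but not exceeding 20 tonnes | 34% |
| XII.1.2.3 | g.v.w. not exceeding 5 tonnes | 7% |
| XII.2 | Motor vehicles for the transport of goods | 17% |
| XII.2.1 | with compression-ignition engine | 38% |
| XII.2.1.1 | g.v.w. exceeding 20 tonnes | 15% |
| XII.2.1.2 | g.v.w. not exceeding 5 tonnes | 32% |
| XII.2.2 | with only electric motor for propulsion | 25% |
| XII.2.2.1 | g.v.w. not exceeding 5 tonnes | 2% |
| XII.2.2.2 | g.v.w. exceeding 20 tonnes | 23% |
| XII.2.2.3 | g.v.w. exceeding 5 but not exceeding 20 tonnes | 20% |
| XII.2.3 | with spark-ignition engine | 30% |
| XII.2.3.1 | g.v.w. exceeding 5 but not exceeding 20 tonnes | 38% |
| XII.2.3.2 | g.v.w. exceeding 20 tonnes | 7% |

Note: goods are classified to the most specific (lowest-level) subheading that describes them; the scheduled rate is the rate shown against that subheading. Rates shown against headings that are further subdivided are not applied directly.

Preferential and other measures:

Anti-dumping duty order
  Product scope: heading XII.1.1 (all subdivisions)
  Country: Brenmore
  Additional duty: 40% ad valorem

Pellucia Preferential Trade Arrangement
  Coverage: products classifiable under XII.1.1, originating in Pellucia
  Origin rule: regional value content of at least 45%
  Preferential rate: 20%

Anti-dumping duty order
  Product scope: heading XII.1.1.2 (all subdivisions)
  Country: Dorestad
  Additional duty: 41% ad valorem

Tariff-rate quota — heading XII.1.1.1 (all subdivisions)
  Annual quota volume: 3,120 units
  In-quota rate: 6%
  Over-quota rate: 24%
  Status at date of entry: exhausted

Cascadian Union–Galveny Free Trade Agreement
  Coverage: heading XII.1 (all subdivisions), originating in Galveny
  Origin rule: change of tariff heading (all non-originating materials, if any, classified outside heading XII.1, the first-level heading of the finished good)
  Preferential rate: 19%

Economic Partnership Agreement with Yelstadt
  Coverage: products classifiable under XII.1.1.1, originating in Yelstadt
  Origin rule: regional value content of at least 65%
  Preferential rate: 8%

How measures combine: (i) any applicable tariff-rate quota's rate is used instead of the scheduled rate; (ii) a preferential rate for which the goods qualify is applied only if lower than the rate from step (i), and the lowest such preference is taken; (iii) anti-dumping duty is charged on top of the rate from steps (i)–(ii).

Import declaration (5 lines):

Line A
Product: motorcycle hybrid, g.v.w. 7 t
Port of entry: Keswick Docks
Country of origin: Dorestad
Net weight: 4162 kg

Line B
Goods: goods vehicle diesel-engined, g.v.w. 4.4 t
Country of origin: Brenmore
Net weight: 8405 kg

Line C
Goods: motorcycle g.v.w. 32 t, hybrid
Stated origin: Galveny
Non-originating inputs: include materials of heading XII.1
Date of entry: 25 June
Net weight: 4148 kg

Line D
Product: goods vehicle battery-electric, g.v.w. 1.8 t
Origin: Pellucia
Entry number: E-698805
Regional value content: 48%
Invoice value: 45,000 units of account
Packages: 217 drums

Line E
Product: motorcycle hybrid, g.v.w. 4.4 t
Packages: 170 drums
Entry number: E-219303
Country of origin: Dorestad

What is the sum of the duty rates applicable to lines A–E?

101%

Line A: motorcycle → XII.1; hybrid → XII.1.1; g.v.w. 7 t → XII.1.1.1. Scheduled 12%. quota on XII.1.1.1 exhausted → over-quota 24%. → 24%.
Line B: goods vehicle → XII.2; diesel-engined → XII.2.1; g.v.w. 4.4 t → XII.2.1.2. Scheduled 32%. No special measure applies. → 32%.
Line C: motorcycle → XII.1; hybrid → XII.1.1; g.v.w. 32 t → XII.1.1.2. Scheduled 9%. Galveny agreement on XII.1: CTH not met. → 9%.
Line D: goods vehicle → XII.2; battery-electric → XII.2.2; g.v.w. 1.8 t → XII.2.2.1. Scheduled 2%. Pellucia agreement on XII.1.1: XII.2.2.1 not covered. → 2%.
Line E: motorcycle → XII.1; hybrid → XII.1.1; g.v.w. 4.4 t → XII.1.1.3. Scheduled 34%. No special measure applies. → 34%.
Sum: 24% + 32% + 9% + 2% + 34% = 101%.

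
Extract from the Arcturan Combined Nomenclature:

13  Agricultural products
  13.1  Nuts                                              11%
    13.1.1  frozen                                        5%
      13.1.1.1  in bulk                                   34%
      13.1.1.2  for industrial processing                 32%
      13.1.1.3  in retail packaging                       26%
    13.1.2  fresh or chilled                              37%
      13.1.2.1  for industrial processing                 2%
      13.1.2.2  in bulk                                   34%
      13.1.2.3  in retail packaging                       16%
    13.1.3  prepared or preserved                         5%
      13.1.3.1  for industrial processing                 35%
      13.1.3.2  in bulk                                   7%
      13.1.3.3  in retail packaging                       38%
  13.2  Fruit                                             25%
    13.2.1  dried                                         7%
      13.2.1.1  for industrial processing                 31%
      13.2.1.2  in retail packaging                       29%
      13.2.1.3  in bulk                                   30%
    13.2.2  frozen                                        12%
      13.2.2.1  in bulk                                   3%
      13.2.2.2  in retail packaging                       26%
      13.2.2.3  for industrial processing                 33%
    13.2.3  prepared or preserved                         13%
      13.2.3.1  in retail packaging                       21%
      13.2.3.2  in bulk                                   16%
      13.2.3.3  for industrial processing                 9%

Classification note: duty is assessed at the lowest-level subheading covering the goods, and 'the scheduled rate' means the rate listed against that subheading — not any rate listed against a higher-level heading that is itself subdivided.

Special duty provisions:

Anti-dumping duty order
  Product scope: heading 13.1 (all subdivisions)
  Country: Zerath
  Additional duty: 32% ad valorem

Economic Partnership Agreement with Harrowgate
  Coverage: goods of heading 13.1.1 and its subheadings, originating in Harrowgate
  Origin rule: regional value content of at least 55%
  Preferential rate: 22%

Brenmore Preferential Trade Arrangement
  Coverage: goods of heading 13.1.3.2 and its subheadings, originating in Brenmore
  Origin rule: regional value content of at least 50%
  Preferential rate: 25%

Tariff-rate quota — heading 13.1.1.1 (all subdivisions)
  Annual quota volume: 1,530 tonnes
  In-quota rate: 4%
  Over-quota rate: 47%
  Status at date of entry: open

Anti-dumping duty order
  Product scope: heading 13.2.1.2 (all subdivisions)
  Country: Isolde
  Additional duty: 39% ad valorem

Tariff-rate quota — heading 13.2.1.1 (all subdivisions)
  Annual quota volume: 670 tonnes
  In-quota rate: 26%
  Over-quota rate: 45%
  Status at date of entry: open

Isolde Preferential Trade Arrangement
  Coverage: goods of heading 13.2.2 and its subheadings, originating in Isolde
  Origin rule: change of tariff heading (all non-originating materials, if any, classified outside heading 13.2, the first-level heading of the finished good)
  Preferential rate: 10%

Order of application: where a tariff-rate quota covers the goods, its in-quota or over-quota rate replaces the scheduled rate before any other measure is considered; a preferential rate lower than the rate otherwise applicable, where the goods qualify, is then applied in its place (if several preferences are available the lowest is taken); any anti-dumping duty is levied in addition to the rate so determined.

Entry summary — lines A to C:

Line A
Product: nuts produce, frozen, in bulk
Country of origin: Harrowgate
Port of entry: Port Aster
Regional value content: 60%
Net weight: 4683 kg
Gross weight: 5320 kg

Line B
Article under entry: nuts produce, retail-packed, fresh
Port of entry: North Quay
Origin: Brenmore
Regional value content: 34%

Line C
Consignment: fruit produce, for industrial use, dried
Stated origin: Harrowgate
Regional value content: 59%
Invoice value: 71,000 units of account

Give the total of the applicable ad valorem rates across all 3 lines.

Line A: nuts → 13.1; frozen → 13.1.1; in bulk → 13.1.1.1. Scheduled 34%. quota on 13.1.1.1 open → in-quota 4%; Harrowgate agreement on 13.1.1: RVC ≥ 55% → 22% available; preference 22% not lower than 4% → no reduction. → 4%.
Line B: nuts → 13.1; fresh → 13.1.2; retail-packed → 13.1.2.3. Scheduled 16%. Brenmore agreement on 13.1.3.2: 13.1.2.3 not covered. → 16%.
Line C: fruit → 13.2; dried → 13.2.1; for industrial use → 13.2.1.1. Scheduled 31%. quota on 13.2.1.1 open → in-quota 26%; Harrowgate agreement on 13.1.1: 13.2.1.1 not covered. → 26%.
Sum: 4% + 16% + 26% = 46%.

46%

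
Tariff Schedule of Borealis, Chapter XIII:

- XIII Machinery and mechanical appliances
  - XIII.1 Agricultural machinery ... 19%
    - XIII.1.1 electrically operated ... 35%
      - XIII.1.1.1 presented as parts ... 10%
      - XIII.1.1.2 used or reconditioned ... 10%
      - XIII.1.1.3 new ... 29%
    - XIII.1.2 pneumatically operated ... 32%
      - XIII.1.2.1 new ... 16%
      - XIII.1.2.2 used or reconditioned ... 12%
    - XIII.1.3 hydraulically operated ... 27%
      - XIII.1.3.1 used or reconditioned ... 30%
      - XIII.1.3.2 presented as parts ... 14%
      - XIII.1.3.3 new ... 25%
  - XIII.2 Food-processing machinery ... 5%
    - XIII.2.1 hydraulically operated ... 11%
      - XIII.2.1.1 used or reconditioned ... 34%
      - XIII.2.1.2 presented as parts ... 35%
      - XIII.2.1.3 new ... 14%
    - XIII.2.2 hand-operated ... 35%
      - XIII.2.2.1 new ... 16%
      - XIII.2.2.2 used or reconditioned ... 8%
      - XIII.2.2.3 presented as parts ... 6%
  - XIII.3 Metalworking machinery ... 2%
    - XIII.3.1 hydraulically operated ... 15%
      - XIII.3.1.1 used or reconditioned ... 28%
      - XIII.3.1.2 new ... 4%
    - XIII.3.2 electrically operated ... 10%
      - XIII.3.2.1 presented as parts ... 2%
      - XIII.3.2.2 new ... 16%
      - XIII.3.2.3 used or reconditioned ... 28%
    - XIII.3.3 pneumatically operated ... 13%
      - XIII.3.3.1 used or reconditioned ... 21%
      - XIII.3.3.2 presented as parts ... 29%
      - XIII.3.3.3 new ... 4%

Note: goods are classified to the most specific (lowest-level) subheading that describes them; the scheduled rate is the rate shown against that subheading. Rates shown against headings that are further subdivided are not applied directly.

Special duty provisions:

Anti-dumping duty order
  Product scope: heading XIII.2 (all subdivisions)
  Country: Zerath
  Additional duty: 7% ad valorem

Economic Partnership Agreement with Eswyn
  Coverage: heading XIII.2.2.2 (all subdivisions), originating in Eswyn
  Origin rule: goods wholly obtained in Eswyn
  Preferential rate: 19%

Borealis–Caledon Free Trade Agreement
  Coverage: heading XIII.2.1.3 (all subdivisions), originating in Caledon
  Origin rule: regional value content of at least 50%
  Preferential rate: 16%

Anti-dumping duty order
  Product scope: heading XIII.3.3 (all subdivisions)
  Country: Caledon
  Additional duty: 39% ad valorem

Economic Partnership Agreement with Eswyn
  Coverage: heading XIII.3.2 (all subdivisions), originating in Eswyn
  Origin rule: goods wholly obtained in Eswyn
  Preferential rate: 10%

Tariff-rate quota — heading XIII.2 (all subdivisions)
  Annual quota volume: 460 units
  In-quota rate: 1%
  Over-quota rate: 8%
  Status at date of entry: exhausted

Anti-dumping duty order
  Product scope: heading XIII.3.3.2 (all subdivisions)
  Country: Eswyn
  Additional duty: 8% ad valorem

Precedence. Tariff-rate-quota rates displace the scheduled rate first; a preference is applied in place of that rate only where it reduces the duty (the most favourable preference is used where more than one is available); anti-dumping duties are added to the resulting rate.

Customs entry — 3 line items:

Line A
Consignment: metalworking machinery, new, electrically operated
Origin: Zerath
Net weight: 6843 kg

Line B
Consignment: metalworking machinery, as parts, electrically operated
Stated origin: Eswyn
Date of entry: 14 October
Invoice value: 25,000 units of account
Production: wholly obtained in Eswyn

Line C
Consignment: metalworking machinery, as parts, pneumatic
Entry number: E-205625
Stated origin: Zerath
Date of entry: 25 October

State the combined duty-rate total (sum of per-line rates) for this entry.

47%

Line A: metalworking → XIII.3; electrically operated → XIII.3.2; new → XIII.3.2.2. Scheduled 16%. No special measure applies. → 16%.
Line B: metalworking → XIII.3; electrically operated → XIII.3.2; as parts → XIII.3.2.1. Scheduled 2%. Eswyn agreement on XIII.2.2.2: XIII.3.2.1 not covered; Eswyn agreement on XIII.3.2: wholly obtained → 10% available; preference 10% not lower than 2% → no reduction. → 2%.
Line C: metalworking → XIII.3; pneumatic → XIII.3.3; as parts → XIII.3.3.2. Scheduled 29%. No special measure applies. → 29%.
Sum: 16% + 2% + 29% = 47%.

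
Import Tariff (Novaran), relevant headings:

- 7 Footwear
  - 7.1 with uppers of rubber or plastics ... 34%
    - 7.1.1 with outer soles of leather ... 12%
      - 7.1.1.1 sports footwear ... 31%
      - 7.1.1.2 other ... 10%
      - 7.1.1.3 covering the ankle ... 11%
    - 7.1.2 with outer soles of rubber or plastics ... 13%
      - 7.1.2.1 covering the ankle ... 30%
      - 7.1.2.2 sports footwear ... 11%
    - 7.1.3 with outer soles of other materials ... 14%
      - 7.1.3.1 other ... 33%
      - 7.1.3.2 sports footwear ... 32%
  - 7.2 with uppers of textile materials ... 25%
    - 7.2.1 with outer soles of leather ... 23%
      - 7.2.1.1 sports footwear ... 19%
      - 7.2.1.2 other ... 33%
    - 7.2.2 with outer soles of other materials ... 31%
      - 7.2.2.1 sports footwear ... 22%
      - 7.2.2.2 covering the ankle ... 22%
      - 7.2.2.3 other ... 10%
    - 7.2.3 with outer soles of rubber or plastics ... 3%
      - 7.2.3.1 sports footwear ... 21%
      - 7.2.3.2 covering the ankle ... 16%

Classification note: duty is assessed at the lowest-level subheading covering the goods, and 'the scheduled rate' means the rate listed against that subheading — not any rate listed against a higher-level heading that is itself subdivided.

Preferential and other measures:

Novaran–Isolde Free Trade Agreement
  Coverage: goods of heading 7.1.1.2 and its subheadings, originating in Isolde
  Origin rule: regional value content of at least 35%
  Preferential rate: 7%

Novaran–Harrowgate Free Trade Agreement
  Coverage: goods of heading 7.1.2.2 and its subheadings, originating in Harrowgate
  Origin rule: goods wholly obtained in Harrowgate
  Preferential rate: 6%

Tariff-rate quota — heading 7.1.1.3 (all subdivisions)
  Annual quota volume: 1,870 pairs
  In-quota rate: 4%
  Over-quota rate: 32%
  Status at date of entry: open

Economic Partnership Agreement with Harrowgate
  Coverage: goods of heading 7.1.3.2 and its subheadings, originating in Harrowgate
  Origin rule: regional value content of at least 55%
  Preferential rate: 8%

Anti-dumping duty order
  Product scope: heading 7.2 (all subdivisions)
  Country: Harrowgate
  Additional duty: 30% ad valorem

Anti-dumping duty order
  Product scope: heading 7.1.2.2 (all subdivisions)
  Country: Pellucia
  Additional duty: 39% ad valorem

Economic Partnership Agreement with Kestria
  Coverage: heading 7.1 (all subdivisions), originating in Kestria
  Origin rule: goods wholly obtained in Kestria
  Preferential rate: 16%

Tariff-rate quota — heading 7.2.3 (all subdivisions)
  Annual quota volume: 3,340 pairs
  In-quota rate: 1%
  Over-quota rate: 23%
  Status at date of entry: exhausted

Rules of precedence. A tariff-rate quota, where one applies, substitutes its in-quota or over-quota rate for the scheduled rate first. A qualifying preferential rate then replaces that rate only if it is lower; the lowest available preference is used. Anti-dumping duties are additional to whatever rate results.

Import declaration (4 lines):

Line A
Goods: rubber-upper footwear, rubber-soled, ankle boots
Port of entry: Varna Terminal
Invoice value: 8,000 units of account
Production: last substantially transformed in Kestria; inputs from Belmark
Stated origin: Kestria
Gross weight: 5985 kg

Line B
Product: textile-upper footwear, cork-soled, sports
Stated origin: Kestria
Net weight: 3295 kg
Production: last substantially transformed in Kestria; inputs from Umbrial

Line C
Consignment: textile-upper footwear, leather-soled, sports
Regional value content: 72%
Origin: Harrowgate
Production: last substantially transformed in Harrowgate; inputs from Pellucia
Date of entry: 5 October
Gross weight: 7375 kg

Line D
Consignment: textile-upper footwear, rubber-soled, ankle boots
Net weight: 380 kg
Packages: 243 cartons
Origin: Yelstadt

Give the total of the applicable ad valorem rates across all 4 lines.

Line A: rubber-upper → 7.1; rubber-soled → 7.1.2; ankle boots → 7.1.2.1. Scheduled 30%. Kestria agreement on 7.1: not wholly obtained. → 30%.
Line B: textile-upper → 7.2; cork-soled → 7.2.2; sports → 7.2.2.1. Scheduled 22%. Kestria agreement on 7.1: 7.2.2.1 not covered. → 22%.
Line C: textile-upper → 7.2; leather-soled → 7.2.1; sports → 7.2.1.1. Scheduled 19%. Harrowgate agreement on 7.1.2.2: 7.2.1.1 not covered; Harrowgate agreement on 7.1.3.2: 7.2.1.1 not covered; anti-dumping (Harrowgate, 7.2): +30%; total 19% + 30% = 49%. → 49%.
Line D: textile-upper → 7.2; rubber-soled → 7.2.3; ankle boots → 7.2.3.2. Scheduled 16%. quota on 7.2.3 exhausted → over-quota 23%. → 23%.
Sum: 30% + 22% + 49% + 23% = 124%.

124%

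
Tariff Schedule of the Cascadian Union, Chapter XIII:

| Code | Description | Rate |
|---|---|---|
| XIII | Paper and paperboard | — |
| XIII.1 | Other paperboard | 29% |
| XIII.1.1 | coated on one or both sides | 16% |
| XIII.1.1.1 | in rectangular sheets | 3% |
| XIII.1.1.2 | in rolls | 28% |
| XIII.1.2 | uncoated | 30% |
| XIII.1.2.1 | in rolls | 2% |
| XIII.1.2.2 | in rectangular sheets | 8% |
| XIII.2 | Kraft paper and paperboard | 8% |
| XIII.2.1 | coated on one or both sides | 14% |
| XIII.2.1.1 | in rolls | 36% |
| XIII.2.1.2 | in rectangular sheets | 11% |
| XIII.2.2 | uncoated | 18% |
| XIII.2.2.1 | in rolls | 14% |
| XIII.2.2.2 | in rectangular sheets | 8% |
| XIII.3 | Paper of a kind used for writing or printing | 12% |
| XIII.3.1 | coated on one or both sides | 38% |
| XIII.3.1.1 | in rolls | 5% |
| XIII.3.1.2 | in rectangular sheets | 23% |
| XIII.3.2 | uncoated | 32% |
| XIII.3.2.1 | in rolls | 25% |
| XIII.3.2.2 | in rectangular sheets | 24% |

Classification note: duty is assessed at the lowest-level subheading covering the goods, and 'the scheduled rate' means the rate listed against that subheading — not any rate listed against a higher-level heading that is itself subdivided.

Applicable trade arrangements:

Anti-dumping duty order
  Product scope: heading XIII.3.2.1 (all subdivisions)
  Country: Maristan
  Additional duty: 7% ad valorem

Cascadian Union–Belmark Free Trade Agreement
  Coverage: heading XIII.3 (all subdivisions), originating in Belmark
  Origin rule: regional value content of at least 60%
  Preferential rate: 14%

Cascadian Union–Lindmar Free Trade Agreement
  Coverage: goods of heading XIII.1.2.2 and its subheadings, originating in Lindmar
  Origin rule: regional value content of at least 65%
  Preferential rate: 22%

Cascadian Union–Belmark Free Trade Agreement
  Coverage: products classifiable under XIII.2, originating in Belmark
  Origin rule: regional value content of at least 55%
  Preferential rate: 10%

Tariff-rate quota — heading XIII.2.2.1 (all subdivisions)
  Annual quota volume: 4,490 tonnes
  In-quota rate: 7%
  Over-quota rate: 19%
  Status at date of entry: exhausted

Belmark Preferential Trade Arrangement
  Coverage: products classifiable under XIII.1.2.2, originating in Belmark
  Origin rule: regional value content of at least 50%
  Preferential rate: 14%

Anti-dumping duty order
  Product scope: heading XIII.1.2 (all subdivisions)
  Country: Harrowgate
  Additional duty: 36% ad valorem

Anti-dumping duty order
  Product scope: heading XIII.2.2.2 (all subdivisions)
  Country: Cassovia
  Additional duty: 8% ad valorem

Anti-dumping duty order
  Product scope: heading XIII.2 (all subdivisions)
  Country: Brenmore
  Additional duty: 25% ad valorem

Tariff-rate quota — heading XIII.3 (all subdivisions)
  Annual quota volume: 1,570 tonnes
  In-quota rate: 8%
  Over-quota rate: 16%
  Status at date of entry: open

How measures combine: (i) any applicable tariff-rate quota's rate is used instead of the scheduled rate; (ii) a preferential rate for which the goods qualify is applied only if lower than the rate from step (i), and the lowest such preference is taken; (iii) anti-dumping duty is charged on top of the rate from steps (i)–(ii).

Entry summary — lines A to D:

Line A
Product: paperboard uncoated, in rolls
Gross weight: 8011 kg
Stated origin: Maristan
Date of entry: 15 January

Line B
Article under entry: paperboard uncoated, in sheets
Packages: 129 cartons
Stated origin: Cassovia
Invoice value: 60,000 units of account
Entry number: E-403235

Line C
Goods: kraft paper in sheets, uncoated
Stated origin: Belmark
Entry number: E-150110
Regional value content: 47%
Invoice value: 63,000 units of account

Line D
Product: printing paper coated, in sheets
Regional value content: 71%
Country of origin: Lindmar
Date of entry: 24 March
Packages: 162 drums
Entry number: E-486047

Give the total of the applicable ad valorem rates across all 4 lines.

Line A: paperboard → XIII.1; uncoated → XIII.1.2; in rolls → XIII.1.2.1. Scheduled 2%. No special measure applies. → 2%.
Line B: paperboard → XIII.1; uncoated → XIII.1.2; in sheets → XIII.1.2.2. Scheduled 8%. No special measure applies. → 8%.
Line C: kraft paper → XIII.2; uncoated → XIII.2.2; in sheets → XIII.2.2.2. Scheduled 8%. Belmark agreement on XIII.3: XIII.2.2.2 not covered; Belmark agreement on XIII.2: RVC < 55%; Belmark agreement on XIII.1.2.2: XIII.2.2.2 not covered. → 8%.
Line D: printing paper → XIII.3; coated → XIII.3.1; in sheets → XIII.3.1.2. Scheduled 23%. quota on XIII.3 open → in-quota 8%; Lindmar agreement on XIII.1.2.2: XIII.3.1.2 not covered. → 8%.
Sum: 2% + 8% + 8% + 8% = 26%.

26%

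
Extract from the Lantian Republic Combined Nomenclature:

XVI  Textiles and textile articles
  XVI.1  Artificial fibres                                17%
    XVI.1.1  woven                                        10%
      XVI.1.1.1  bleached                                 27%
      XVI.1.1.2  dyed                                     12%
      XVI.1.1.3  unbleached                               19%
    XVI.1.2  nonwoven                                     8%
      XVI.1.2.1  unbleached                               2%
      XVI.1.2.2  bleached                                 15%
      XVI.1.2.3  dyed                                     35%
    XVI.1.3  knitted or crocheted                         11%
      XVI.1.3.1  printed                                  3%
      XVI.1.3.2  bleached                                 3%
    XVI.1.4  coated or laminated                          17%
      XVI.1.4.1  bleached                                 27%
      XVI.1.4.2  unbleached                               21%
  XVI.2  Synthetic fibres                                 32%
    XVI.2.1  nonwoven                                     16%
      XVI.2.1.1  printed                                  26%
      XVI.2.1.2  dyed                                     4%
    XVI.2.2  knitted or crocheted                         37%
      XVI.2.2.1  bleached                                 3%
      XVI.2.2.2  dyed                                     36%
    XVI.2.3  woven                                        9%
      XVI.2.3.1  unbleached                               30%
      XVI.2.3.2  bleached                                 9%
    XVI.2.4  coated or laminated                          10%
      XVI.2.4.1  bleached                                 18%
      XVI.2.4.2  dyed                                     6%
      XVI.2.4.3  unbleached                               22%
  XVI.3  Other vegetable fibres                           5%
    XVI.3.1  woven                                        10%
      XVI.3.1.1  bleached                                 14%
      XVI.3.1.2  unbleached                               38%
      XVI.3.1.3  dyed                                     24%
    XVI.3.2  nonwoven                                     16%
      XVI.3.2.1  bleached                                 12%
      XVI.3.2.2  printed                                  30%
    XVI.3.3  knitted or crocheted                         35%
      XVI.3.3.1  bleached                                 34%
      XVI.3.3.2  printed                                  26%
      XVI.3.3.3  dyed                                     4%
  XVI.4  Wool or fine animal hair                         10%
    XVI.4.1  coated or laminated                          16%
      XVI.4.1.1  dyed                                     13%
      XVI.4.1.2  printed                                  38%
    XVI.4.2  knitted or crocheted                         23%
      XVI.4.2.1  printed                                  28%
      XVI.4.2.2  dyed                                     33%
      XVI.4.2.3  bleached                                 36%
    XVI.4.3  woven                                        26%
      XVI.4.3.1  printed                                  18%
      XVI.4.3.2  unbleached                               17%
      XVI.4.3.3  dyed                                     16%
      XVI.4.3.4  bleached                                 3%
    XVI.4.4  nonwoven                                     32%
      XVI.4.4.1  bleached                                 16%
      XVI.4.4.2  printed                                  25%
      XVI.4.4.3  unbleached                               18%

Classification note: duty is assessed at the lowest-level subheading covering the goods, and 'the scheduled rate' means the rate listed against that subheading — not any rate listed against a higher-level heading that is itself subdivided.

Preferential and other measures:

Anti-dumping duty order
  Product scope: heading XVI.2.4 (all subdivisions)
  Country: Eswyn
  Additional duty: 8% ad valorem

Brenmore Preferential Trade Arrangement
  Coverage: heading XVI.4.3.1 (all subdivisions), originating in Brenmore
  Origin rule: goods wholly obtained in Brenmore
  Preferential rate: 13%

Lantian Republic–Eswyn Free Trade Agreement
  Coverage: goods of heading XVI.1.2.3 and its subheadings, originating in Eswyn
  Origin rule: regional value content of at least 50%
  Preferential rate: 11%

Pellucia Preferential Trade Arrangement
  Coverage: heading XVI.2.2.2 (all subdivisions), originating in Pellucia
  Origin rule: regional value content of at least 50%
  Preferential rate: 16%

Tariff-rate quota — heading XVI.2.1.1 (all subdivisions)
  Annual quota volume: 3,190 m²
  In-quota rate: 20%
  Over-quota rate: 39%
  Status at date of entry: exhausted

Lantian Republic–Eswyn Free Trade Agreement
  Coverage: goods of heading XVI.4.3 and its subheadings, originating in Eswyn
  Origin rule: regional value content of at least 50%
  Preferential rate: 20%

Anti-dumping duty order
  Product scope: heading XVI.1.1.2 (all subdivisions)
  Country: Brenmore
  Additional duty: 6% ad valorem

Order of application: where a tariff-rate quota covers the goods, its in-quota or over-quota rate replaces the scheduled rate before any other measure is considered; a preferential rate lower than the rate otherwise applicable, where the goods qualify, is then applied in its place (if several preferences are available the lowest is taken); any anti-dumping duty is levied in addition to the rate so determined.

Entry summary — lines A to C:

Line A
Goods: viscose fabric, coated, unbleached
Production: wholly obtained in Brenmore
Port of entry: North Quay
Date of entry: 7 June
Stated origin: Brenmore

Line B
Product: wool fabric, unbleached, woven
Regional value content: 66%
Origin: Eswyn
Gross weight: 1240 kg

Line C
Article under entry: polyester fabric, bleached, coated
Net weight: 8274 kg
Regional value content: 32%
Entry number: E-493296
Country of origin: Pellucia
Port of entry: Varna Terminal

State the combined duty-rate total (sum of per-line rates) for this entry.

Line A: viscose → XVI.1; coated → XVI.1.4; unbleached → XVI.1.4.2. Scheduled 21%. Brenmore agreement on XVI.4.3.1: XVI.1.4.2 not covered. → 21%.
Line B: wool → XVI.4; woven → XVI.4.3; unbleached → XVI.4.3.2. Scheduled 17%. Eswyn agreement on XVI.1.2.3: XVI.4.3.2 not covered; Eswyn agreement on XVI.4.3: RVC ≥ 50% → 20% available; preference 20% not lower than 17% → no reduction. → 17%.
Line C: polyester → XVI.2; coated → XVI.2.4; bleached → XVI.2.4.1. Scheduled 18%. Pellucia agreement on XVI.2.2.2: XVI.2.4.1 not covered. → 18%.
Sum: 21% + 17% + 18% = 56%.

56%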